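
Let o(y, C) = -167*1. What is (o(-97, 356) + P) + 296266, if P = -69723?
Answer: 226376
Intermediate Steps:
o(y, C) = -167
(o(-97, 356) + P) + 296266 = (-167 - 69723) + 296266 = -69890 + 296266 = 226376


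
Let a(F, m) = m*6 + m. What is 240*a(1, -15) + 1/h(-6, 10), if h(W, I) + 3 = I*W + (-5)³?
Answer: -4737601/188 ≈ -25200.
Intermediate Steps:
h(W, I) = -128 + I*W (h(W, I) = -3 + (I*W + (-5)³) = -3 + (I*W - 125) = -3 + (-125 + I*W) = -128 + I*W)
a(F, m) = 7*m (a(F, m) = 6*m + m = 7*m)
240*a(1, -15) + 1/h(-6, 10) = 240*(7*(-15)) + 1/(-128 + 10*(-6)) = 240*(-105) + 1/(-128 - 60) = -25200 + 1/(-188) = -25200 - 1/188 = -4737601/188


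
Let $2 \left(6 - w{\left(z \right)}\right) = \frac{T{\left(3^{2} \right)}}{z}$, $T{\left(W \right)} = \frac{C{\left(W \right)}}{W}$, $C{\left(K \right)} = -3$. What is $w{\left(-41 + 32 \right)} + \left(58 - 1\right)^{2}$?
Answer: $\frac{175769}{54} \approx 3255.0$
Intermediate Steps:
$T{\left(W \right)} = - \frac{3}{W}$
$w{\left(z \right)} = 6 + \frac{1}{6 z}$ ($w{\left(z \right)} = 6 - \frac{- \frac{3}{3^{2}} \frac{1}{z}}{2} = 6 - \frac{- \frac{3}{9} \frac{1}{z}}{2} = 6 - \frac{\left(-3\right) \frac{1}{9} \frac{1}{z}}{2} = 6 - \frac{\left(- \frac{1}{3}\right) \frac{1}{z}}{2} = 6 + \frac{1}{6 z}$)
$w{\left(-41 + 32 \right)} + \left(58 - 1\right)^{2} = \left(6 + \frac{1}{6 \left(-41 + 32\right)}\right) + \left(58 - 1\right)^{2} = \left(6 + \frac{1}{6 \left(-9\right)}\right) + 57^{2} = \left(6 + \frac{1}{6} \left(- \frac{1}{9}\right)\right) + 3249 = \left(6 - \frac{1}{54}\right) + 3249 = \frac{323}{54} + 3249 = \frac{175769}{54}$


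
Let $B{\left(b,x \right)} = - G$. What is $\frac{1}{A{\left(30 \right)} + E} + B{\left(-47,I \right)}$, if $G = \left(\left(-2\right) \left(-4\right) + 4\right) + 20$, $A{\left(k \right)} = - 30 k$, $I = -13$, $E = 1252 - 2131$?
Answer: $- \frac{56929}{1779} \approx -32.001$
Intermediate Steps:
$E = -879$
$G = 32$ ($G = \left(8 + 4\right) + 20 = 12 + 20 = 32$)
$B{\left(b,x \right)} = -32$ ($B{\left(b,x \right)} = \left(-1\right) 32 = -32$)
$\frac{1}{A{\left(30 \right)} + E} + B{\left(-47,I \right)} = \frac{1}{\left(-30\right) 30 - 879} - 32 = \frac{1}{-900 - 879} - 32 = \frac{1}{-1779} - 32 = - \frac{1}{1779} - 32 = - \frac{56929}{1779}$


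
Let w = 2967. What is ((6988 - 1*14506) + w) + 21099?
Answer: 16548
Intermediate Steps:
((6988 - 1*14506) + w) + 21099 = ((6988 - 1*14506) + 2967) + 21099 = ((6988 - 14506) + 2967) + 21099 = (-7518 + 2967) + 21099 = -4551 + 21099 = 16548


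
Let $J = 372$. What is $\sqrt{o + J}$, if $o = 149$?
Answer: $\sqrt{521} \approx 22.825$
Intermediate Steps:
$\sqrt{o + J} = \sqrt{149 + 372} = \sqrt{521}$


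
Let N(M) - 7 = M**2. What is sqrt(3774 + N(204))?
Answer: sqrt(45397) ≈ 213.07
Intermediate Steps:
N(M) = 7 + M**2
sqrt(3774 + N(204)) = sqrt(3774 + (7 + 204**2)) = sqrt(3774 + (7 + 41616)) = sqrt(3774 + 41623) = sqrt(45397)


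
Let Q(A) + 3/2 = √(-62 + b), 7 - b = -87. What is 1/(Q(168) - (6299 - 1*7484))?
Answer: 4734/5602561 - 16*√2/5602561 ≈ 0.00084093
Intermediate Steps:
b = 94 (b = 7 - 1*(-87) = 7 + 87 = 94)
Q(A) = -3/2 + 4*√2 (Q(A) = -3/2 + √(-62 + 94) = -3/2 + √32 = -3/2 + 4*√2)
1/(Q(168) - (6299 - 1*7484)) = 1/((-3/2 + 4*√2) - (6299 - 1*7484)) = 1/((-3/2 + 4*√2) - (6299 - 7484)) = 1/((-3/2 + 4*√2) - 1*(-1185)) = 1/((-3/2 + 4*√2) + 1185) = 1/(2367/2 + 4*√2)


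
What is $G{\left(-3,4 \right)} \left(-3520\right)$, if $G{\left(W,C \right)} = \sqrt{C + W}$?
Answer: $-3520$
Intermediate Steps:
$G{\left(-3,4 \right)} \left(-3520\right) = \sqrt{4 - 3} \left(-3520\right) = \sqrt{1} \left(-3520\right) = 1 \left(-3520\right) = -3520$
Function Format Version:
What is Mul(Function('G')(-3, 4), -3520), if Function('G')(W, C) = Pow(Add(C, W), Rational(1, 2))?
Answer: -3520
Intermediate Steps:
Mul(Function('G')(-3, 4), -3520) = Mul(Pow(Add(4, -3), Rational(1, 2)), -3520) = Mul(Pow(1, Rational(1, 2)), -3520) = Mul(1, -3520) = -3520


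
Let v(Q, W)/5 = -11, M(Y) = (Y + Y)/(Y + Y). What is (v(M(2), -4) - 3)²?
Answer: 3364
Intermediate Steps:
M(Y) = 1 (M(Y) = (2*Y)/((2*Y)) = (2*Y)*(1/(2*Y)) = 1)
v(Q, W) = -55 (v(Q, W) = 5*(-11) = -55)
(v(M(2), -4) - 3)² = (-55 - 3)² = (-58)² = 3364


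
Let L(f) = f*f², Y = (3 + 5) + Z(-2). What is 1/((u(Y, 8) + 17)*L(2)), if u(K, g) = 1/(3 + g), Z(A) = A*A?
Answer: 11/1504 ≈ 0.0073138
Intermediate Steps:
Z(A) = A²
Y = 12 (Y = (3 + 5) + (-2)² = 8 + 4 = 12)
L(f) = f³
1/((u(Y, 8) + 17)*L(2)) = 1/((1/(3 + 8) + 17)*2³) = 1/((1/11 + 17)*8) = 1/((188/11)*8) = 1/(1504/11) = 11/1504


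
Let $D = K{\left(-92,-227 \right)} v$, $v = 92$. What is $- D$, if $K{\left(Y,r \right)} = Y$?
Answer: $8464$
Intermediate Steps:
$D = -8464$ ($D = \left(-92\right) 92 = -8464$)
$- D = \left(-1\right) \left(-8464\right) = 8464$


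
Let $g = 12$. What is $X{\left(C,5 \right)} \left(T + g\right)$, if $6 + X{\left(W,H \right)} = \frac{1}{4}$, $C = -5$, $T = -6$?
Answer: $- \frac{69}{2} \approx -34.5$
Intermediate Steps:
$X{\left(W,H \right)} = - \frac{23}{4}$ ($X{\left(W,H \right)} = -6 + \frac{1}{4} = - \frac{23}{4}$)
$X{\left(C,5 \right)} \left(T + g\right) = - \frac{23 \left(-6 + 12\right)}{4} = \left(- \frac{23}{4}\right) 6 = - \frac{69}{2}$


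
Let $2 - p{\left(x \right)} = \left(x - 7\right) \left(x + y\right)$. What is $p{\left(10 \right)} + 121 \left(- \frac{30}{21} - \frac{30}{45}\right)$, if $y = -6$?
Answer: $- \frac{5534}{21} \approx -263.52$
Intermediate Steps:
$p{\left(x \right)} = 2 - \left(-7 + x\right) \left(-6 + x\right)$ ($p{\left(x \right)} = 2 - \left(x - 7\right) \left(x - 6\right) = 2 - \left(-7 + x\right) \left(-6 + x\right)$)
$p{\left(10 \right)} + 121 \left(- \frac{30}{21} - \frac{30}{45}\right) = \left(-40 - 10^{2} + 13 \cdot 10\right) + 121 \left(- \frac{30}{21} - \frac{30}{45}\right) = \left(-40 - 100 + 130\right) + 121 \left(\left(-30\right) \frac{1}{21} - \frac{2}{3}\right) = \left(-40 - 100 + 130\right) + 121 \left(- \frac{10}{7} - \frac{2}{3}\right) = -10 + 121 \left(- \frac{44}{21}\right) = -10 - \frac{5324}{21} = - \frac{5534}{21}$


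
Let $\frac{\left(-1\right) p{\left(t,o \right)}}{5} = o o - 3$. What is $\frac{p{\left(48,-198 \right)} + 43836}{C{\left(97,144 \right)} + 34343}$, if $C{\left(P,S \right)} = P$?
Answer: $- \frac{50723}{11480} \approx -4.4184$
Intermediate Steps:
$p{\left(t,o \right)} = 15 - 5 o^{2}$ ($p{\left(t,o \right)} = - 5 \left(o o - 3\right) = - 5 \left(o^{2} - 3\right) = - 5 \left(-3 + o^{2}\right) = 15 - 5 o^{2}$)
$\frac{p{\left(48,-198 \right)} + 43836}{C{\left(97,144 \right)} + 34343} = \frac{\left(15 - 5 \left(-198\right)^{2}\right) + 43836}{97 + 34343} = \frac{\left(15 - 196020\right) + 43836}{34440} = \left(\left(15 - 196020\right) + 43836\right) \frac{1}{34440} = \left(-196005 + 43836\right) \frac{1}{34440} = \left(-152169\right) \frac{1}{34440} = - \frac{50723}{11480}$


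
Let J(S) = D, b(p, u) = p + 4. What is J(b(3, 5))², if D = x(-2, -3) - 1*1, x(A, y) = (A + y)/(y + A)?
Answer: 0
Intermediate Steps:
x(A, y) = 1 (x(A, y) = (A + y)/(A + y) = 1)
b(p, u) = 4 + p
D = 0 (D = 1 - 1*1 = 1 - 1 = 0)
J(S) = 0
J(b(3, 5))² = 0² = 0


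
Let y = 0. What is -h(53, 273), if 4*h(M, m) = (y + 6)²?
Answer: -9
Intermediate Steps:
h(M, m) = 9 (h(M, m) = (0 + 6)²/4 = (¼)*6² = (¼)*36 = 9)
-h(53, 273) = -1*9 = -9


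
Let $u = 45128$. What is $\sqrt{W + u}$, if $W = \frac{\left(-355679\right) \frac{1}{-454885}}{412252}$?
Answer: $\frac{\sqrt{396748113147757179396678445}}{93763625510} \approx 212.43$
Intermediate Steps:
$W = \frac{355679}{187527251020}$ ($W = \left(-355679\right) \left(- \frac{1}{454885}\right) \frac{1}{412252} = \frac{355679}{454885} \cdot \frac{1}{412252} = \frac{355679}{187527251020} \approx 1.8967 \cdot 10^{-6}$)
$\sqrt{W + u} = \sqrt{\frac{355679}{187527251020} + 45128} = \sqrt{\frac{8462729784386239}{187527251020}} = \frac{\sqrt{396748113147757179396678445}}{93763625510}$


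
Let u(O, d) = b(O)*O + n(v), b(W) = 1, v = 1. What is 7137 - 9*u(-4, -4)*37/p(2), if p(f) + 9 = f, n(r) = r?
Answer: 48960/7 ≈ 6994.3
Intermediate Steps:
p(f) = -9 + f
u(O, d) = 1 + O (u(O, d) = 1*O + 1 = O + 1 = 1 + O)
7137 - 9*u(-4, -4)*37/p(2) = 7137 - 9*(1 - 4)*37/(-9 + 2) = 7137 - 9*(-3)*37/(-7) = 7137 - (-27)*37*(-⅐) = 7137 - (-27)*(-37)/7 = 7137 - 1*999/7 = 7137 - 999/7 = 48960/7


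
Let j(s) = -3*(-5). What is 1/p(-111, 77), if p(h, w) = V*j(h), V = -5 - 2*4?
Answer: -1/195 ≈ -0.0051282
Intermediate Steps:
j(s) = 15
V = -13 (V = -5 - 8 = -13)
p(h, w) = -195 (p(h, w) = -13*15 = -195)
1/p(-111, 77) = 1/(-195) = -1/195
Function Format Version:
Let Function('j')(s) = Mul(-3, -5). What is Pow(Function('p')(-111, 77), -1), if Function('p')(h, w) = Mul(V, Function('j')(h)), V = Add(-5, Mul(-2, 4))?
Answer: Rational(-1, 195) ≈ -0.0051282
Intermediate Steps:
Function('j')(s) = 15
V = -13 (V = Add(-5, -8) = -13)
Function('p')(h, w) = -195 (Function('p')(h, w) = Mul(-13, 15) = -195)
Pow(Function('p')(-111, 77), -1) = Pow(-195, -1) = Rational(-1, 195)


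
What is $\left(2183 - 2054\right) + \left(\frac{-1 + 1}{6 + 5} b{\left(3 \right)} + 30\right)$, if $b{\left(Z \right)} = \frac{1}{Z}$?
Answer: $159$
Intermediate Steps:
$\left(2183 - 2054\right) + \left(\frac{-1 + 1}{6 + 5} b{\left(3 \right)} + 30\right) = \left(2183 - 2054\right) + \left(\frac{\left(-1 + 1\right) \frac{1}{6 + 5}}{3} + 30\right) = 129 + \left(\frac{0}{11} \cdot \frac{1}{3} + 30\right) = 129 + \left(0 \cdot \frac{1}{11} \cdot \frac{1}{3} + 30\right) = 129 + \left(0 \cdot \frac{1}{3} + 30\right) = 129 + \left(0 + 30\right) = 129 + 30 = 159$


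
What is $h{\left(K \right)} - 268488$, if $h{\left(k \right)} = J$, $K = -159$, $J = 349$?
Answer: $-268139$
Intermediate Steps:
$h{\left(k \right)} = 349$
$h{\left(K \right)} - 268488 = 349 - 268488 = -268139$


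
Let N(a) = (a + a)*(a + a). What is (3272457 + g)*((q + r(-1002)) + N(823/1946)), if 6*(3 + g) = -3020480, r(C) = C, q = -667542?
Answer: -5257821039133289134/2840187 ≈ -1.8512e+12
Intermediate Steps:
N(a) = 4*a² (N(a) = (2*a)*(2*a) = 4*a²)
g = -1510249/3 (g = -3 + (⅙)*(-3020480) = -3 - 1510240/3 = -1510249/3 ≈ -5.0342e+5)
(3272457 + g)*((q + r(-1002)) + N(823/1946)) = (3272457 - 1510249/3)*((-667542 - 1002) + 4*(823/1946)²) = 8307122*(-668544 + 4*(823*(1/1946))²)/3 = 8307122*(-668544 + 4*(823/1946)²)/3 = 8307122*(-668544 + 4*(677329/3786916))/3 = 8307122*(-668544 + 677329/946729)/3 = (8307122/3)*(-632929315247/946729) = -5257821039133289134/2840187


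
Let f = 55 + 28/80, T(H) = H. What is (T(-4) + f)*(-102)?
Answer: -52377/10 ≈ -5237.7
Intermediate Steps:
f = 1107/20 (f = 55 + 28*(1/80) = 55 + 7/20 = 1107/20 ≈ 55.350)
(T(-4) + f)*(-102) = (-4 + 1107/20)*(-102) = (1027/20)*(-102) = -52377/10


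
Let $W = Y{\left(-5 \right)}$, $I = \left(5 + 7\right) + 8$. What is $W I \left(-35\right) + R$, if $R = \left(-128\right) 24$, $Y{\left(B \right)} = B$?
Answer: $428$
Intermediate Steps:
$I = 20$ ($I = 12 + 8 = 20$)
$W = -5$
$R = -3072$
$W I \left(-35\right) + R = \left(-5\right) 20 \left(-35\right) - 3072 = \left(-100\right) \left(-35\right) - 3072 = 3500 - 3072 = 428$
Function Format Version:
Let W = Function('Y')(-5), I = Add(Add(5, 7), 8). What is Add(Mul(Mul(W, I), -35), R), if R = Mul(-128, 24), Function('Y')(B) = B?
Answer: 428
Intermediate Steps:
I = 20 (I = Add(12, 8) = 20)
W = -5
R = -3072
Add(Mul(Mul(W, I), -35), R) = Add(Mul(Mul(-5, 20), -35), -3072) = Add(Mul(-100, -35), -3072) = Add(3500, -3072) = 428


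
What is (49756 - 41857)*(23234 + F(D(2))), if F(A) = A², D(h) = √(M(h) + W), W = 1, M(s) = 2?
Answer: 183549063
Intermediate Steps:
D(h) = √3 (D(h) = √(2 + 1) = √3)
(49756 - 41857)*(23234 + F(D(2))) = (49756 - 41857)*(23234 + (√3)²) = 7899*(23234 + 3) = 7899*23237 = 183549063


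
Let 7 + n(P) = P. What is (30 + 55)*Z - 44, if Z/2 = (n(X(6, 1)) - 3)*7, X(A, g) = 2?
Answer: -9564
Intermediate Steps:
n(P) = -7 + P
Z = -112 (Z = 2*(((-7 + 2) - 3)*7) = 2*((-5 - 3)*7) = 2*(-8*7) = 2*(-56) = -112)
(30 + 55)*Z - 44 = (30 + 55)*(-112) - 44 = 85*(-112) - 44 = -9520 - 44 = -9564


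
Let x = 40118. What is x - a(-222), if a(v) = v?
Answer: 40340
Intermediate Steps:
x - a(-222) = 40118 - 1*(-222) = 40118 + 222 = 40340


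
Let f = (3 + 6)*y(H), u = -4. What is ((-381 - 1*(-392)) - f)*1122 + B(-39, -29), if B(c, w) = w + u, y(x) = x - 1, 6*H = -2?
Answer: 25773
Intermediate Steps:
H = -⅓ (H = (⅙)*(-2) = -⅓ ≈ -0.33333)
y(x) = -1 + x
f = -12 (f = (3 + 6)*(-1 - ⅓) = 9*(-4/3) = -12)
B(c, w) = -4 + w (B(c, w) = w - 4 = -4 + w)
((-381 - 1*(-392)) - f)*1122 + B(-39, -29) = ((-381 - 1*(-392)) - 1*(-12))*1122 + (-4 - 29) = ((-381 + 392) + 12)*1122 - 33 = (11 + 12)*1122 - 33 = 23*1122 - 33 = 25806 - 33 = 25773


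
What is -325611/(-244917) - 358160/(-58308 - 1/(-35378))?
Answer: 419446280737957/56135532171099 ≈ 7.4720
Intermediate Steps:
-325611/(-244917) - 358160/(-58308 - 1/(-35378)) = -325611*(-1/244917) - 358160/(-58308 - 1*(-1/35378)) = 36179/27213 - 358160/(-58308 + 1/35378) = 36179/27213 - 358160/(-2062820423/35378) = 36179/27213 - 358160*(-35378/2062820423) = 36179/27213 + 12670984480/2062820423 = 419446280737957/56135532171099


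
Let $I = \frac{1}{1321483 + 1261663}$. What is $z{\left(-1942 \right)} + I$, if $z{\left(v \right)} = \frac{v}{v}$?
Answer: $\frac{2583147}{2583146} \approx 1.0$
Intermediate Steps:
$z{\left(v \right)} = 1$
$I = \frac{1}{2583146} \approx 3.8712 \cdot 10^{-7}$
$z{\left(-1942 \right)} + I = 1 + \frac{1}{2583146} = \frac{2583147}{2583146}$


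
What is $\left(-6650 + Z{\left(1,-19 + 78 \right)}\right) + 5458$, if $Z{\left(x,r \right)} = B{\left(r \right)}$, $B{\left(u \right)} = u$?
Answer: $-1133$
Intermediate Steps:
$Z{\left(x,r \right)} = r$
$\left(-6650 + Z{\left(1,-19 + 78 \right)}\right) + 5458 = \left(-6650 + \left(-19 + 78\right)\right) + 5458 = \left(-6650 + 59\right) + 5458 = -6591 + 5458 = -1133$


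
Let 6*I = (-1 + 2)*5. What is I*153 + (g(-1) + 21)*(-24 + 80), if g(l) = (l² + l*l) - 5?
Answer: 2271/2 ≈ 1135.5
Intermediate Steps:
g(l) = -5 + 2*l² (g(l) = (l² + l²) - 5 = 2*l² - 5 = -5 + 2*l²)
I = ⅚ (I = ((-1 + 2)*5)/6 = (1*5)/6 = (⅙)*5 = ⅚ ≈ 0.83333)
I*153 + (g(-1) + 21)*(-24 + 80) = (⅚)*153 + ((-5 + 2*(-1)²) + 21)*(-24 + 80) = 255/2 + ((-5 + 2*1) + 21)*56 = 255/2 + ((-5 + 2) + 21)*56 = 255/2 + (-3 + 21)*56 = 255/2 + 18*56 = 255/2 + 1008 = 2271/2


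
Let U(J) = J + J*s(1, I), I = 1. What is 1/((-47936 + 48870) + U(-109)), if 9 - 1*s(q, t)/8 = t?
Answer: -1/6151 ≈ -0.00016258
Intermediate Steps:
s(q, t) = 72 - 8*t
U(J) = 65*J (U(J) = J + J*(72 - 8*1) = J + J*(72 - 8) = J + J*64 = J + 64*J = 65*J)
1/((-47936 + 48870) + U(-109)) = 1/((-47936 + 48870) + 65*(-109)) = 1/(934 - 7085) = 1/(-6151) = -1/6151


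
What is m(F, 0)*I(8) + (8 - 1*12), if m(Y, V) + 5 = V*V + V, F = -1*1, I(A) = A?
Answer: -44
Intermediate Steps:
F = -1
m(Y, V) = -5 + V + V**2 (m(Y, V) = -5 + (V*V + V) = -5 + (V**2 + V) = -5 + (V + V**2) = -5 + V + V**2)
m(F, 0)*I(8) + (8 - 1*12) = (-5 + 0 + 0**2)*8 + (8 - 1*12) = (-5 + 0 + 0)*8 + (8 - 12) = -5*8 - 4 = -40 - 4 = -44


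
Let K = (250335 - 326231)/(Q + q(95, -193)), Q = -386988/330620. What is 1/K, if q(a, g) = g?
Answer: 29611/11574140 ≈ 0.0025584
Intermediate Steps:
Q = -357/305 (Q = -386988*1/330620 = -357/305 ≈ -1.1705)
K = 11574140/29611 (K = (250335 - 326231)/(-357/305 - 193) = -75896/(-59222/305) = -75896*(-305/59222) = 11574140/29611 ≈ 390.87)
1/K = 1/(11574140/29611) = 29611/11574140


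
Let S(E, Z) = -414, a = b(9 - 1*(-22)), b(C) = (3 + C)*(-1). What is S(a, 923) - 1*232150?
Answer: -232564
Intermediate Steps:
b(C) = -3 - C
a = -34 (a = -3 - (9 - 1*(-22)) = -3 - (9 + 22) = -3 - 1*31 = -3 - 31 = -34)
S(a, 923) - 1*232150 = -414 - 1*232150 = -414 - 232150 = -232564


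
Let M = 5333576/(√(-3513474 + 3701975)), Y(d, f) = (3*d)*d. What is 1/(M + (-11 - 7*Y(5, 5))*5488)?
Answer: -8663882962/25484956391874607 - 666697*√188501/203879651134996856 ≈ -3.4138e-7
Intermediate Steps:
Y(d, f) = 3*d²
M = 5333576*√188501/188501 (M = 5333576/(√188501) = 5333576*(√188501/188501) = 5333576*√188501/188501 ≈ 12285.)
1/(M + (-11 - 7*Y(5, 5))*5488) = 1/(5333576*√188501/188501 + (-11 - 21*5²)*5488) = 1/(5333576*√188501/188501 + (-11 - 21*25)*5488) = 1/(5333576*√188501/188501 + (-11 - 7*75)*5488) = 1/(5333576*√188501/188501 + (-11 - 525)*5488) = 1/(5333576*√188501/188501 - 536*5488) = 1/(5333576*√188501/188501 - 2941568) = 1/(-2941568 + 5333576*√188501/188501)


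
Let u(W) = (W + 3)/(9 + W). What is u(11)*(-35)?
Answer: -49/2 ≈ -24.500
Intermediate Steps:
u(W) = (3 + W)/(9 + W)
u(11)*(-35) = ((3 + 11)/(9 + 11))*(-35) = (14/20)*(-35) = ((1/20)*14)*(-35) = (7/10)*(-35) = -49/2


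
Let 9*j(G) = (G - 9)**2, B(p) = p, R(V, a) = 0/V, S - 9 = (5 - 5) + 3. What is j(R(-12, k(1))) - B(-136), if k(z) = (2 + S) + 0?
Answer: 145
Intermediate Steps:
S = 12 (S = 9 + ((5 - 5) + 3) = 9 + (0 + 3) = 9 + 3 = 12)
k(z) = 14 (k(z) = (2 + 12) + 0 = 14 + 0 = 14)
R(V, a) = 0
j(G) = (-9 + G)**2/9 (j(G) = (G - 9)**2/9 = (-9 + G)**2/9)
j(R(-12, k(1))) - B(-136) = (-9 + 0)**2/9 - 1*(-136) = (1/9)*(-9)**2 + 136 = (1/9)*81 + 136 = 9 + 136 = 145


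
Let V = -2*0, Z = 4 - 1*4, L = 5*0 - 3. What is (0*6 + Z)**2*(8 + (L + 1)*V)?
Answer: 0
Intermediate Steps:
L = -3 (L = 0 - 3 = -3)
Z = 0 (Z = 4 - 4 = 0)
V = 0
(0*6 + Z)**2*(8 + (L + 1)*V) = (0*6 + 0)**2*(8 + (-3 + 1)*0) = (0 + 0)**2*(8 - 2*0) = 0**2*(8 + 0) = 0*8 = 0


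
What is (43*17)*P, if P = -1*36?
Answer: -26316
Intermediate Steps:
P = -36
(43*17)*P = (43*17)*(-36) = 731*(-36) = -26316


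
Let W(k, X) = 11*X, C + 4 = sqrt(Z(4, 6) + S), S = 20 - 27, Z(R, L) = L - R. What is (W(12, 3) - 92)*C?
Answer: 236 - 59*I*sqrt(5) ≈ 236.0 - 131.93*I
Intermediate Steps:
S = -7
C = -4 + I*sqrt(5) (C = -4 + sqrt((6 - 1*4) - 7) = -4 + sqrt((6 - 4) - 7) = -4 + sqrt(2 - 7) = -4 + sqrt(-5) = -4 + I*sqrt(5) ≈ -4.0 + 2.2361*I)
(W(12, 3) - 92)*C = (11*3 - 92)*(-4 + I*sqrt(5)) = (33 - 92)*(-4 + I*sqrt(5)) = -59*(-4 + I*sqrt(5)) = 236 - 59*I*sqrt(5)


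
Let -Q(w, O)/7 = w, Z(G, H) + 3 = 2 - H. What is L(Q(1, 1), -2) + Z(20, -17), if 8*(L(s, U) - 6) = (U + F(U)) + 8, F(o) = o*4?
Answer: 87/4 ≈ 21.750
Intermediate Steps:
F(o) = 4*o
Z(G, H) = -1 - H (Z(G, H) = -3 + (2 - H) = -1 - H)
Q(w, O) = -7*w
L(s, U) = 7 + 5*U/8 (L(s, U) = 6 + ((U + 4*U) + 8)/8 = 6 + (5*U + 8)/8 = 6 + (8 + 5*U)/8 = 6 + (1 + 5*U/8) = 7 + 5*U/8)
L(Q(1, 1), -2) + Z(20, -17) = (7 + (5/8)*(-2)) + (-1 - 1*(-17)) = (7 - 5/4) + (-1 + 17) = 23/4 + 16 = 87/4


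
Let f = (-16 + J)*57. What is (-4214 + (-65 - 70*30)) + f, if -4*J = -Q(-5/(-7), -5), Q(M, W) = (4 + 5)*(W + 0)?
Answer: -31729/4 ≈ -7932.3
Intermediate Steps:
Q(M, W) = 9*W
J = -45/4 (J = -(-1)*9*(-5)/4 = -(-1)*(-45)/4 = -¼*45 = -45/4 ≈ -11.250)
f = -6213/4 (f = (-16 - 45/4)*57 = -109/4*57 = -6213/4 ≈ -1553.3)
(-4214 + (-65 - 70*30)) + f = (-4214 + (-65 - 70*30)) - 6213/4 = (-4214 + (-65 - 2100)) - 6213/4 = (-4214 - 2165) - 6213/4 = -6379 - 6213/4 = -31729/4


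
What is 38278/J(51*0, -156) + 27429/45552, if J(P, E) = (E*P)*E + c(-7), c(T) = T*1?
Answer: -581149151/106288 ≈ -5467.7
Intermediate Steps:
c(T) = T
J(P, E) = -7 + P*E² (J(P, E) = (E*P)*E - 7 = P*E² - 7 = -7 + P*E²)
38278/J(51*0, -156) + 27429/45552 = 38278/(-7 + (51*0)*(-156)²) + 27429/45552 = 38278/(-7 + 0*24336) + 27429*(1/45552) = 38278/(-7 + 0) + 9143/15184 = 38278/(-7) + 9143/15184 = 38278*(-⅐) + 9143/15184 = -38278/7 + 9143/15184 = -581149151/106288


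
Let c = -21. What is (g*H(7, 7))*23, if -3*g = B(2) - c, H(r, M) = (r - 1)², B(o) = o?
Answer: -6348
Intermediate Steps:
H(r, M) = (-1 + r)²
g = -23/3 (g = -(2 - 1*(-21))/3 = -(2 + 21)/3 = -⅓*23 = -23/3 ≈ -7.6667)
(g*H(7, 7))*23 = -23*(-1 + 7)²/3*23 = -23/3*6²*23 = -23/3*36*23 = -276*23 = -6348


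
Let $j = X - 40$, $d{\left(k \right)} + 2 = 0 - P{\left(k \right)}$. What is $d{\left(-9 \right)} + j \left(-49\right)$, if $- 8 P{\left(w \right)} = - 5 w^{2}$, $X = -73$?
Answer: $\frac{43875}{8} \approx 5484.4$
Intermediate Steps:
$P{\left(w \right)} = \frac{5 w^{2}}{8}$ ($P{\left(w \right)} = - \frac{\left(-5\right) w^{2}}{8} = \frac{5 w^{2}}{8}$)
$d{\left(k \right)} = -2 - \frac{5 k^{2}}{8}$ ($d{\left(k \right)} = -2 + \left(0 - \frac{5 k^{2}}{8}\right) = -2 - \frac{5 k^{2}}{8}$)
$j = -113$ ($j = -73 - 40 = -113$)
$d{\left(-9 \right)} + j \left(-49\right) = \left(-2 - \frac{5 \left(-9\right)^{2}}{8}\right) - -5537 = \left(-2 - \frac{405}{8}\right) + 5537 = - \frac{421}{8} + 5537 = \frac{43875}{8}$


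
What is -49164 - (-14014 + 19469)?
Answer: -54619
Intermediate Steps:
-49164 - (-14014 + 19469) = -49164 - 1*5455 = -49164 - 5455 = -54619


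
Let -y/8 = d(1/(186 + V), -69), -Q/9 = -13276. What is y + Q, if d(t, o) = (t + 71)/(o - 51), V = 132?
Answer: 569961259/4770 ≈ 1.1949e+5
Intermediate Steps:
Q = 119484 (Q = -9*(-13276) = 119484)
d(t, o) = (71 + t)/(-51 + o)
y = 22579/4770 (y = -8*(71 + 1/(186 + 132))/(-51 - 69) = -8*(71 + 1/318)/(-120) = -(-1)*(71 + 1/318)/15 = -(-1)*22579/(15*318) = -8*(-22579/38160) = 22579/4770 ≈ 4.7335)
y + Q = 22579/4770 + 119484 = 569961259/4770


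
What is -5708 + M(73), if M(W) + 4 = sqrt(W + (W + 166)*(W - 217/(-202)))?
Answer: -5712 + sqrt(725362406)/202 ≈ -5578.7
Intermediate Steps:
M(W) = -4 + sqrt(W + (166 + W)*(217/202 + W)) (M(W) = -4 + sqrt(W + (W + 166)*(W - 217/(-202))) = -4 + sqrt(W + (166 + W)*(W - 217*(-1/202))) = -4 + sqrt(W + (166 + W)*(W + 217/202)) = -4 + sqrt(W + (166 + W)*(217/202 + W)))
-5708 + M(73) = -5708 + (-4 + sqrt(7276444 + 40804*73**2 + 6858102*73)/202) = -5708 + (-4 + sqrt(7276444 + 40804*5329 + 500641446)/202) = -5708 + (-4 + sqrt(7276444 + 217444516 + 500641446)/202) = -5708 + (-4 + sqrt(725362406)/202) = -5712 + sqrt(725362406)/202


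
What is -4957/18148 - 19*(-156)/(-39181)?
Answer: -248010889/711056788 ≈ -0.34879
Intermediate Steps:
-4957/18148 - 19*(-156)/(-39181) = -4957*1/18148 + 2964*(-1/39181) = -4957/18148 - 2964/39181 = -248010889/711056788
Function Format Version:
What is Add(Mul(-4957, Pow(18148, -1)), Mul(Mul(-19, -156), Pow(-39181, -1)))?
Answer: Rational(-248010889, 711056788) ≈ -0.34879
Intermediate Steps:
Add(Mul(-4957, Pow(18148, -1)), Mul(Mul(-19, -156), Pow(-39181, -1))) = Add(Mul(-4957, Rational(1, 18148)), Mul(2964, Rational(-1, 39181))) = Add(Rational(-4957, 18148), Rational(-2964, 39181)) = Rational(-248010889, 711056788)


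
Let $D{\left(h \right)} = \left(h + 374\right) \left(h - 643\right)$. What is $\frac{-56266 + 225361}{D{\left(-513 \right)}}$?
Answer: $\frac{169095}{160684} \approx 1.0523$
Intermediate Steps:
$D{\left(h \right)} = \left(-643 + h\right) \left(374 + h\right)$ ($D{\left(h \right)} = \left(374 + h\right) \left(-643 + h\right) = \left(-643 + h\right) \left(374 + h\right)$)
$\frac{-56266 + 225361}{D{\left(-513 \right)}} = \frac{-56266 + 225361}{-240482 + \left(-513\right)^{2} - -137997} = \frac{169095}{-240482 + 263169 + 137997} = \frac{169095}{160684}$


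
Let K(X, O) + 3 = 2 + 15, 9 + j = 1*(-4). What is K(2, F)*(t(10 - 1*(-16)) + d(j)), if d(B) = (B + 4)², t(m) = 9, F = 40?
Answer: 1260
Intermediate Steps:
j = -13 (j = -9 + 1*(-4) = -9 - 4 = -13)
K(X, O) = 14 (K(X, O) = -3 + (2 + 15) = -3 + 17 = 14)
d(B) = (4 + B)²
K(2, F)*(t(10 - 1*(-16)) + d(j)) = 14*(9 + (4 - 13)²) = 14*(9 + (-9)²) = 14*(9 + 81) = 14*90 = 1260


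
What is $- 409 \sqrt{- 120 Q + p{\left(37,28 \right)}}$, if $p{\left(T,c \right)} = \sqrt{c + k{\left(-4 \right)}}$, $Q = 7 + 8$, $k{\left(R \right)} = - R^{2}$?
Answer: $- 409 i \sqrt{1800 - 2 \sqrt{3}} \approx - 17336.0 i$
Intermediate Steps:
$Q = 15$
$p{\left(T,c \right)} = \sqrt{-16 + c}$ ($p{\left(T,c \right)} = \sqrt{c - \left(-4\right)^{2}} = \sqrt{c - 16} = \sqrt{-16 + c}$)
$- 409 \sqrt{- 120 Q + p{\left(37,28 \right)}} = - 409 \sqrt{\left(-120\right) 15 + \sqrt{-16 + 28}} = - 409 \sqrt{-1800 + \sqrt{12}} = - 409 \sqrt{-1800 + 2 \sqrt{3}}$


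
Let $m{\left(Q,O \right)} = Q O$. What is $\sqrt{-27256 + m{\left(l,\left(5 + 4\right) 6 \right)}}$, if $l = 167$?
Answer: $i \sqrt{18238} \approx 135.05 i$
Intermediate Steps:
$m{\left(Q,O \right)} = O Q$
$\sqrt{-27256 + m{\left(l,\left(5 + 4\right) 6 \right)}} = \sqrt{-27256 + \left(5 + 4\right) 6 \cdot 167} = \sqrt{-27256 + 9 \cdot 6 \cdot 167} = \sqrt{-27256 + 54 \cdot 167} = \sqrt{-27256 + 9018} = \sqrt{-18238} = i \sqrt{18238}$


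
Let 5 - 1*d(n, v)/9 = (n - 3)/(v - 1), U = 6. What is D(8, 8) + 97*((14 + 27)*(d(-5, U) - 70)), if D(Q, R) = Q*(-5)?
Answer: -210981/5 ≈ -42196.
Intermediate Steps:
D(Q, R) = -5*Q
d(n, v) = 45 - 9*(-3 + n)/(-1 + v) (d(n, v) = 45 - 9*(n - 3)/(v - 1) = 45 - 9*(-3 + n)/(-1 + v))
D(8, 8) + 97*((14 + 27)*(d(-5, U) - 70)) = -5*8 + 97*((14 + 27)*(9*(-2 - 1*(-5) + 5*6)/(-1 + 6) - 70)) = -40 + 97*(41*(9*(-2 + 5 + 30)/5 - 70)) = -40 + 97*(41*(9*(⅕)*33 - 70)) = -40 + 97*(41*(297/5 - 70)) = -40 + 97*(41*(-53/5)) = -40 + 97*(-2173/5) = -40 - 210781/5 = -210981/5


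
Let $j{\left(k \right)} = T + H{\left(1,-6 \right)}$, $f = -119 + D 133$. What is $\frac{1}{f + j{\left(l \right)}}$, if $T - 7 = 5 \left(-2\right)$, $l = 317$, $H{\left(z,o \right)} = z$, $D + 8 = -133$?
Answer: $- \frac{1}{18874} \approx -5.2983 \cdot 10^{-5}$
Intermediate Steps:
$D = -141$ ($D = -8 - 133 = -141$)
$T = -3$ ($T = 7 + 5 \left(-2\right) = 7 - 10 = -3$)
$f = -18872$ ($f = -119 - 18753 = -18872$)
$j{\left(k \right)} = -2$ ($j{\left(k \right)} = -3 + 1 = -2$)
$\frac{1}{f + j{\left(l \right)}} = \frac{1}{-18872 - 2} = \frac{1}{-18874} = - \frac{1}{18874}$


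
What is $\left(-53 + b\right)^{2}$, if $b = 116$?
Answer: $3969$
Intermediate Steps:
$\left(-53 + b\right)^{2} = \left(-53 + 116\right)^{2} = 63^{2} = 3969$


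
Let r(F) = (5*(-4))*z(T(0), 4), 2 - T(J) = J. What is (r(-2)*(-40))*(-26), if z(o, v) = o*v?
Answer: -166400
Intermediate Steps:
T(J) = 2 - J
r(F) = -160 (r(F) = (5*(-4))*((2 - 1*0)*4) = -20*(2 + 0)*4 = -40*4 = -20*8 = -160)
(r(-2)*(-40))*(-26) = -160*(-40)*(-26) = 6400*(-26) = -166400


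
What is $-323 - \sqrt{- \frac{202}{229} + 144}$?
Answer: $-323 - \frac{\sqrt{7505246}}{229} \approx -334.96$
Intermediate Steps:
$-323 - \sqrt{- \frac{202}{229} + 144} = -323 - \sqrt{\frac{32774}{229}} = -323 - \frac{\sqrt{7505246}}{229}$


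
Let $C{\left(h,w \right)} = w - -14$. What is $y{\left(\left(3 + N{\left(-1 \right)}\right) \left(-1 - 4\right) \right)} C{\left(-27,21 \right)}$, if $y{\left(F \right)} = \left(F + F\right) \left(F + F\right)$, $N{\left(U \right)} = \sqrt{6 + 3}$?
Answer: $126000$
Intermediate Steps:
$N{\left(U \right)} = 3$ ($N{\left(U \right)} = \sqrt{9} = 3$)
$C{\left(h,w \right)} = 14 + w$ ($C{\left(h,w \right)} = w + 14 = 14 + w$)
$y{\left(F \right)} = 4 F^{2}$ ($y{\left(F \right)} = 2 F 2 F = 4 F^{2}$)
$y{\left(\left(3 + N{\left(-1 \right)}\right) \left(-1 - 4\right) \right)} C{\left(-27,21 \right)} = 4 \left(\left(3 + 3\right) \left(-1 - 4\right)\right)^{2} \left(14 + 21\right) = 4 \left(6 \left(-5\right)\right)^{2} \cdot 35 = 4 \left(-30\right)^{2} \cdot 35 = 4 \cdot 900 \cdot 35 = 3600 \cdot 35 = 126000$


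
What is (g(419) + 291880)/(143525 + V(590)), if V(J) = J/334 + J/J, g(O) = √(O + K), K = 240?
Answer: 48743960/23969137 + 167*√659/23969137 ≈ 2.0338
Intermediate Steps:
g(O) = √(240 + O) (g(O) = √(O + 240) = √(240 + O))
V(J) = 1 + J/334 (V(J) = J*(1/334) + 1 = J/334 + 1 = 1 + J/334)
(g(419) + 291880)/(143525 + V(590)) = (√(240 + 419) + 291880)/(143525 + (1 + (1/334)*590)) = (√659 + 291880)/(143525 + (1 + 295/167)) = (291880 + √659)/(143525 + 462/167) = (291880 + √659)/(23969137/167) = (291880 + √659)*(167/23969137) = 48743960/23969137 + 167*√659/23969137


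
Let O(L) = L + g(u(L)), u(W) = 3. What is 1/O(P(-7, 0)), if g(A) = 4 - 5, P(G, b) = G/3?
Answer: -3/10 ≈ -0.30000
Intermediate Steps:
P(G, b) = G/3 (P(G, b) = G*(⅓) = G/3)
g(A) = -1
O(L) = -1 + L (O(L) = L - 1 = -1 + L)
1/O(P(-7, 0)) = 1/(-1 + (⅓)*(-7)) = 1/(-1 - 7/3) = 1/(-10/3) = -3/10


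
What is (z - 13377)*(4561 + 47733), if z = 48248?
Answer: 1823544074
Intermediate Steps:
(z - 13377)*(4561 + 47733) = (48248 - 13377)*(4561 + 47733) = 34871*52294 = 1823544074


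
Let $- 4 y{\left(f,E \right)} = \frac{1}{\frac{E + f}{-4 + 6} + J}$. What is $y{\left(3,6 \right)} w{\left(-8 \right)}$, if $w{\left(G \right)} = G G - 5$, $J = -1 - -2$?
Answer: $- \frac{59}{22} \approx -2.6818$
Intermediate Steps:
$J = 1$ ($J = -1 + 2 = 1$)
$w{\left(G \right)} = -5 + G^{2}$ ($w{\left(G \right)} = G^{2} - 5 = -5 + G^{2}$)
$y{\left(f,E \right)} = - \frac{1}{4 \left(1 + \frac{E}{2} + \frac{f}{2}\right)}$ ($y{\left(f,E \right)} = - \frac{1}{4 \left(\frac{E + f}{-4 + 6} + 1\right)} = - \frac{1}{4 \left(\frac{E + f}{2} + 1\right)} = - \frac{1}{4 \left(\left(E + f\right) \frac{1}{2} + 1\right)} = - \frac{1}{4 \left(\left(\frac{E}{2} + \frac{f}{2}\right) + 1\right)} = - \frac{1}{4 \left(1 + \frac{E}{2} + \frac{f}{2}\right)}$)
$y{\left(3,6 \right)} w{\left(-8 \right)} = - \frac{1}{4 + 2 \cdot 6 + 2 \cdot 3} \left(-5 + \left(-8\right)^{2}\right) = - \frac{1}{4 + 12 + 6} \left(-5 + 64\right) = - \frac{1}{22} \cdot 59 = \left(-1\right) \frac{1}{22} \cdot 59 = \left(- \frac{1}{22}\right) 59 = - \frac{59}{22}$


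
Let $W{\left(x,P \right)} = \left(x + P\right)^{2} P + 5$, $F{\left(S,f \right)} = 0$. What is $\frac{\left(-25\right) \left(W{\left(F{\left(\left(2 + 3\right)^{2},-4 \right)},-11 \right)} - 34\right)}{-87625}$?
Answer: $- \frac{272}{701} \approx -0.38802$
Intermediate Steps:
$W{\left(x,P \right)} = 5 + P \left(P + x\right)^{2}$ ($W{\left(x,P \right)} = \left(P + x\right)^{2} P + 5 = P \left(P + x\right)^{2} + 5 = 5 + P \left(P + x\right)^{2}$)
$\frac{\left(-25\right) \left(W{\left(F{\left(\left(2 + 3\right)^{2},-4 \right)},-11 \right)} - 34\right)}{-87625} = \frac{\left(-25\right) \left(\left(5 - 11 \left(-11 + 0\right)^{2}\right) - 34\right)}{-87625} = - 25 \left(\left(5 - 11 \left(-11\right)^{2}\right) - 34\right) \left(- \frac{1}{87625}\right) = - 25 \left(\left(5 - 1331\right) - 34\right) \left(- \frac{1}{87625}\right) = - 25 \left(-1326 - 34\right) \left(- \frac{1}{87625}\right) = \left(-25\right) \left(-1360\right) \left(- \frac{1}{87625}\right) = 34000 \left(- \frac{1}{87625}\right) = - \frac{272}{701}$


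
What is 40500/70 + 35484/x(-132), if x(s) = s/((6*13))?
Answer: -1569972/77 ≈ -20389.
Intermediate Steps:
x(s) = s/78
40500/70 + 35484/x(-132) = 40500/70 + 35484/(((1/78)*(-132))) = 40500*(1/70) + 35484/(-22/13) = 4050/7 + 35484*(-13/22) = 4050/7 - 230646/11 = -1569972/77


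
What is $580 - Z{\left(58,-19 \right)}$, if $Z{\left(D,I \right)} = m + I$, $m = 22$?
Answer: $577$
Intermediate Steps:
$Z{\left(D,I \right)} = 22 + I$
$580 - Z{\left(58,-19 \right)} = 580 - \left(22 - 19\right) = 580 - 3 = 577$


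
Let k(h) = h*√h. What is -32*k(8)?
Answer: -512*√2 ≈ -724.08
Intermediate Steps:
k(h) = h^(3/2)
-32*k(8) = -512*√2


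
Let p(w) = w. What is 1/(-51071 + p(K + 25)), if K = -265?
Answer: -1/51311 ≈ -1.9489e-5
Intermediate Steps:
1/(-51071 + p(K + 25)) = 1/(-51071 + (-265 + 25)) = 1/(-51071 - 240) = 1/(-51311) = -1/51311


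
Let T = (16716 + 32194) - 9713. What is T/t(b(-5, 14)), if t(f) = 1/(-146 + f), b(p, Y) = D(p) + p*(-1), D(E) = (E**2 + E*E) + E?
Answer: -3762912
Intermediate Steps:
D(E) = E + 2*E**2 (D(E) = (E**2 + E**2) + E = 2*E**2 + E = E + 2*E**2)
b(p, Y) = -p + p*(1 + 2*p) (b(p, Y) = p*(1 + 2*p) + p*(-1) = p*(1 + 2*p) - p = -p + p*(1 + 2*p))
T = 39197 (T = 48910 - 9713 = 39197)
T/t(b(-5, 14)) = 39197/(1/(-146 + 2*(-5)**2)) = 39197/(1/(-146 + 2*25)) = 39197/(1/(-146 + 50)) = 39197/(1/(-96)) = 39197/(-1/96) = 39197*(-96) = -3762912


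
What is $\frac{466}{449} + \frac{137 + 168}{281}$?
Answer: $\frac{267891}{126169} \approx 2.1233$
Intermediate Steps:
$\frac{466}{449} + \frac{137 + 168}{281} = 466 \cdot \frac{1}{449} + 305 \cdot \frac{1}{281} = \frac{466}{449} + \frac{305}{281} = \frac{267891}{126169}$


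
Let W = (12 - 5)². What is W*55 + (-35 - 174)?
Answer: 2486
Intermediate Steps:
W = 49 (W = 7² = 49)
W*55 + (-35 - 174) = 49*55 + (-35 - 174) = 2695 - 209 = 2486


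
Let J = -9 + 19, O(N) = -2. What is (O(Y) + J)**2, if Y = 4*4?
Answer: 64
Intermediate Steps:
Y = 16
J = 10
(O(Y) + J)**2 = (-2 + 10)**2 = 8**2 = 64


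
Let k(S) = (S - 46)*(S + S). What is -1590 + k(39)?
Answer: -2136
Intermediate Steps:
k(S) = 2*S*(-46 + S) (k(S) = (-46 + S)*(2*S) = 2*S*(-46 + S))
-1590 + k(39) = -1590 + 2*39*(-46 + 39) = -1590 + 2*39*(-7) = -1590 - 546 = -2136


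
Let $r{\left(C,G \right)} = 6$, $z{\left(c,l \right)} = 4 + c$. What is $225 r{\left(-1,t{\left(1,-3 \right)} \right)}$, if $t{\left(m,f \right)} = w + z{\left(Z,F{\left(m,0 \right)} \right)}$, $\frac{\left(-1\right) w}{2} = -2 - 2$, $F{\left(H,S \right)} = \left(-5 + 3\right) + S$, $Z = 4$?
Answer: $1350$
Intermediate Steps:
$F{\left(H,S \right)} = -2 + S$
$w = 8$ ($w = - 2 \left(-2 - 2\right) = \left(-2\right) \left(-4\right) = 8$)
$t{\left(m,f \right)} = 16$ ($t{\left(m,f \right)} = 8 + \left(4 + 4\right) = 8 + 8 = 16$)
$225 r{\left(-1,t{\left(1,-3 \right)} \right)} = 225 \cdot 6 = 1350$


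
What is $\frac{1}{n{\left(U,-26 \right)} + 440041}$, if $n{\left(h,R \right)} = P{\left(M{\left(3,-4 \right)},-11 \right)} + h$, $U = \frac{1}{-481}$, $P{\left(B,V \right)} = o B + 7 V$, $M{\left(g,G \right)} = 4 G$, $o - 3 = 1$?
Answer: $\frac{481}{211591899} \approx 2.2732 \cdot 10^{-6}$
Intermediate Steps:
$o = 4$ ($o = 3 + 1 = 4$)
$P{\left(B,V \right)} = 4 B + 7 V$
$U = - \frac{1}{481} \approx -0.002079$
$n{\left(h,R \right)} = -141 + h$ ($n{\left(h,R \right)} = \left(4 \cdot 4 \left(-4\right) + 7 \left(-11\right)\right) + h = \left(4 \left(-16\right) - 77\right) + h = \left(-64 - 77\right) + h = -141 + h$)
$\frac{1}{n{\left(U,-26 \right)} + 440041} = \frac{1}{\left(-141 - \frac{1}{481}\right) + 440041} = \frac{1}{- \frac{67822}{481} + 440041} = \frac{1}{\frac{211591899}{481}} = \frac{481}{211591899}$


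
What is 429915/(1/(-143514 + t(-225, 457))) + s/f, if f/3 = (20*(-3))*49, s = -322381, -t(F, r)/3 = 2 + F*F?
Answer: -1120093619046119/8820 ≈ -1.2699e+11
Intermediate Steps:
t(F, r) = -6 - 3*F² (t(F, r) = -3*(2 + F*F) = -3*(2 + F²) = -6 - 3*F²)
f = -8820 (f = 3*((20*(-3))*49) = 3*(-60*49) = 3*(-2940) = -8820)
429915/(1/(-143514 + t(-225, 457))) + s/f = 429915/(1/(-143514 + (-6 - 3*(-225)²))) - 322381/(-8820) = 429915/(1/(-143514 + (-6 - 3*50625))) - 322381*(-1/8820) = 429915/(1/(-143514 + (-6 - 151875))) + 322381/8820 = 429915/(1/(-143514 - 151881)) + 322381/8820 = 429915/(1/(-295395)) + 322381/8820 = 429915/(-1/295395) + 322381/8820 = 429915*(-295395) + 322381/8820 = -126994741425 + 322381/8820 = -1120093619046119/8820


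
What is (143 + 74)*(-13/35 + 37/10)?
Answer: 7223/10 ≈ 722.30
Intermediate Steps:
(143 + 74)*(-13/35 + 37/10) = 217*(-13*1/35 + 37*(⅒)) = 217*(-13/35 + 37/10) = 217*(233/70) = 7223/10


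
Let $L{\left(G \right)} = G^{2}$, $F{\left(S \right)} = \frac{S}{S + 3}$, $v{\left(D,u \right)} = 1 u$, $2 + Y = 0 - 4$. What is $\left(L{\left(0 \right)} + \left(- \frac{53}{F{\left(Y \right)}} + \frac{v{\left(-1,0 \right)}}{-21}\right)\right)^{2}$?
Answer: $\frac{2809}{4} \approx 702.25$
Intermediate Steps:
$Y = -6$ ($Y = -2 + \left(0 - 4\right) = -2 - 4 = -6$)
$v{\left(D,u \right)} = u$
$F{\left(S \right)} = \frac{S}{3 + S}$
$\left(L{\left(0 \right)} + \left(- \frac{53}{F{\left(Y \right)}} + \frac{v{\left(-1,0 \right)}}{-21}\right)\right)^{2} = \left(0^{2} + \left(- \frac{53}{\left(-6\right) \frac{1}{3 - 6}} + \frac{0}{-21}\right)\right)^{2} = \left(0 + \left(- \frac{53}{\left(-6\right) \frac{1}{-3}} + 0 \left(- \frac{1}{21}\right)\right)\right)^{2} = \left(0 + \left(- \frac{53}{\left(-6\right) \left(- \frac{1}{3}\right)} + 0\right)\right)^{2} = \left(0 + \left(- \frac{53}{2} + 0\right)\right)^{2} = \left(0 - \frac{53}{2}\right)^{2} = \left(- \frac{53}{2}\right)^{2} = \frac{2809}{4}$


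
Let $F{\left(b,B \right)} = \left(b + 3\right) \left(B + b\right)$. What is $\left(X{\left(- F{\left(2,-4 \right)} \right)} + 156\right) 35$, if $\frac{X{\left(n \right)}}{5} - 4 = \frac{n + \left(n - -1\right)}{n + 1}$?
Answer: $\frac{71435}{11} \approx 6494.1$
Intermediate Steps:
$F{\left(b,B \right)} = \left(3 + b\right) \left(B + b\right)$
$X{\left(n \right)} = 20 + \frac{5 \left(1 + 2 n\right)}{1 + n}$ ($X{\left(n \right)} = 20 + 5 \frac{n + \left(n - -1\right)}{n + 1} = 20 + 5 \frac{n + \left(n + 1\right)}{1 + n} = 20 + 5 \frac{n + \left(1 + n\right)}{1 + n} = 20 + 5 \frac{1 + 2 n}{1 + n} = 20 + \frac{5 \left(1 + 2 n\right)}{1 + n}$)
$\left(X{\left(- F{\left(2,-4 \right)} \right)} + 156\right) 35 = \left(\frac{5 \left(5 + 6 \left(- (2^{2} + 3 \left(-4\right) + 3 \cdot 2 - 8)\right)\right)}{1 - \left(2^{2} + 3 \left(-4\right) + 3 \cdot 2 - 8\right)} + 156\right) 35 = \left(\frac{5 \left(5 + 6 \left(- (4 - 12 + 6 - 8)\right)\right)}{1 - \left(4 - 12 + 6 - 8\right)} + 156\right) 35 = \left(\frac{5 \left(5 + 6 \left(\left(-1\right) \left(-10\right)\right)\right)}{1 - -10} + 156\right) 35 = \left(\frac{5 \left(5 + 6 \cdot 10\right)}{1 + 10} + 156\right) 35 = \left(\frac{5 \left(5 + 60\right)}{11} + 156\right) 35 = \left(5 \cdot \frac{1}{11} \cdot 65 + 156\right) 35 = \left(\frac{325}{11} + 156\right) 35 = \frac{2041}{11} \cdot 35 = \frac{71435}{11}$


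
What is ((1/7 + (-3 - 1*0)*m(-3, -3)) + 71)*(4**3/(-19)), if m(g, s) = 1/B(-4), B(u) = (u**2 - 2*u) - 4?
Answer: -159024/665 ≈ -239.13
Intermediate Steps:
B(u) = -4 + u**2 - 2*u
m(g, s) = 1/20 (m(g, s) = 1/(-4 + (-4)**2 - 2*(-4)) = 1/(-4 + 16 + 8) = 1/20)
((1/7 + (-3 - 1*0)*m(-3, -3)) + 71)*(4**3/(-19)) = ((1/7 + (-3 - 1*0)*(1/20)) + 71)*(4**3/(-19)) = ((1/7 + (-3 + 0)*(1/20)) + 71)*(64*(-1/19)) = ((1/7 - 3*1/20) + 71)*(-64/19) = ((1/7 - 3/20) + 71)*(-64/19) = (-1/140 + 71)*(-64/19) = (9939/140)*(-64/19) = -159024/665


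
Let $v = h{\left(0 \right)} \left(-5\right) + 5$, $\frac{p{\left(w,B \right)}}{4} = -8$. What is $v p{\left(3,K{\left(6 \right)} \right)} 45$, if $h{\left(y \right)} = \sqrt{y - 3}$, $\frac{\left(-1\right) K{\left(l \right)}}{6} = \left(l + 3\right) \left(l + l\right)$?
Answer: $-7200 + 7200 i \sqrt{3} \approx -7200.0 + 12471.0 i$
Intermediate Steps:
$K{\left(l \right)} = - 12 l \left(3 + l\right)$ ($K{\left(l \right)} = - 6 \left(l + 3\right) \left(l + l\right) = - 6 \left(3 + l\right) 2 l = - 6 \cdot 2 l \left(3 + l\right) = - 12 l \left(3 + l\right)$)
$p{\left(w,B \right)} = -32$ ($p{\left(w,B \right)} = 4 \left(-8\right) = -32$)
$h{\left(y \right)} = \sqrt{-3 + y}$
$v = 5 - 5 i \sqrt{3}$ ($v = \sqrt{-3 + 0} \left(-5\right) + 5 = \sqrt{-3} \left(-5\right) + 5 = i \sqrt{3} \left(-5\right) + 5 = - 5 i \sqrt{3} + 5 = 5 - 5 i \sqrt{3} \approx 5.0 - 8.6602 i$)
$v p{\left(3,K{\left(6 \right)} \right)} 45 = \left(5 - 5 i \sqrt{3}\right) \left(-32\right) 45 = \left(-160 + 160 i \sqrt{3}\right) 45 = -7200 + 7200 i \sqrt{3}$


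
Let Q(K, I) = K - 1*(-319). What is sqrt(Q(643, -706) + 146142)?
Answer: 4*sqrt(9194) ≈ 383.54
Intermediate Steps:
Q(K, I) = 319 + K (Q(K, I) = K + 319 = 319 + K)
sqrt(Q(643, -706) + 146142) = sqrt((319 + 643) + 146142) = sqrt(962 + 146142) = sqrt(147104) = 4*sqrt(9194)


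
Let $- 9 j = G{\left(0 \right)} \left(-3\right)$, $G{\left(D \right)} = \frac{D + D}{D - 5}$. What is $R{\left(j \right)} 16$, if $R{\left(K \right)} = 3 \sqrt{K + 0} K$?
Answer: $0$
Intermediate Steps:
$G{\left(D \right)} = \frac{2 D}{-5 + D}$
$j = 0$ ($j = - \frac{2 \cdot 0 \frac{1}{-5 + 0} \left(-3\right)}{9} = - \frac{2 \cdot 0 \frac{1}{-5} \left(-3\right)}{9} = - \frac{2 \cdot 0 \left(- \frac{1}{5}\right) \left(-3\right)}{9} = - \frac{0 \left(-3\right)}{9} = \left(- \frac{1}{9}\right) 0 = 0$)
$R{\left(K \right)} = 3 K^{\frac{3}{2}}$ ($R{\left(K \right)} = 3 \sqrt{K} K = 3 K^{\frac{3}{2}}$)
$R{\left(j \right)} 16 = 3 \cdot 0^{\frac{3}{2}} \cdot 16 = 3 \cdot 0 \cdot 16 = 0 \cdot 16 = 0$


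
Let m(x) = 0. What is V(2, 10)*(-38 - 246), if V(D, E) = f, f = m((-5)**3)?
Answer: 0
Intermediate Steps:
f = 0
V(D, E) = 0
V(2, 10)*(-38 - 246) = 0*(-38 - 246) = 0*(-284) = 0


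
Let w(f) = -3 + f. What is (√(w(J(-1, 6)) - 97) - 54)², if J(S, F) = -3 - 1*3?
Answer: (54 - I*√106)² ≈ 2810.0 - 1111.9*I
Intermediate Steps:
J(S, F) = -6 (J(S, F) = -3 - 3 = -6)
(√(w(J(-1, 6)) - 97) - 54)² = (√((-3 - 6) - 97) - 54)² = (√(-9 - 97) - 54)² = (√(-106) - 54)² = (I*√106 - 54)² = (-54 + I*√106)²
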